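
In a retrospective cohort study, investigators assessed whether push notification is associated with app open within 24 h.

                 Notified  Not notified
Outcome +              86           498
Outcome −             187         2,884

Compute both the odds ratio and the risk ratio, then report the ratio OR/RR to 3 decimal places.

Reading the table with exposure as columns: a = 86 (Notified, case), b = 187 (Notified, non-case), c = 498 (Not notified, case), d = 2884.
OR = (86·2884)/(187·498) = 248024/93126 = 2.66332
Risk in exposed = 86/273 = 0.31502; risk in unexposed = 498/3382 = 0.14725; RR = 2.13934
OR/RR = 2.66332 / 2.13934 = 1.24492
The outcome is not rare, so the OR lies further from 1 than the RR.

1.245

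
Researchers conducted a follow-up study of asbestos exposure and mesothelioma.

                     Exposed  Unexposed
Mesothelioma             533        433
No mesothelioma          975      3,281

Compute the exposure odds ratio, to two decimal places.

4.14

Reading the table with exposure as columns: a = 533 (Exposed, case), b = 975 (Exposed, non-case), c = 433 (Unexposed, case), d = 3281.
OR = (a·d)/(b·c) = (533 × 3281) / (975 × 433) = 1748773 / 422175 = 4.14229
The odds of mesothelioma are about 4.14 times as high in the exposed group.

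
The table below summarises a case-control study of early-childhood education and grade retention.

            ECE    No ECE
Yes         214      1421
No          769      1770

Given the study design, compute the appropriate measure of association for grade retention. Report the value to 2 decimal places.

Reading the table with exposure as columns: a = 214 (ECE, case), b = 769 (ECE, non-case), c = 1421 (No ECE, case), d = 1770.
This is a case-control study: participants were sampled on outcome status, so risks in the source population cannot be estimated directly — relative risk is not valid here. The odds ratio is the appropriate measure.
OR = (a·d)/(b·c) = (214 × 1770) / (769 × 1421) = 378780 / 1092749 = 0.34663

0.35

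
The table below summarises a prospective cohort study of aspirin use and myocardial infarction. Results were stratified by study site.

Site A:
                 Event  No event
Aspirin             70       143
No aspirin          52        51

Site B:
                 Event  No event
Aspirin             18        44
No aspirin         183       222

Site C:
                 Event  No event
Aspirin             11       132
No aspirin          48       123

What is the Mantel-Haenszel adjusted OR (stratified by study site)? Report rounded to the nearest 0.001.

0.396

OR_MH = Σ(aᵢdᵢ/nᵢ) / Σ(bᵢcᵢ/nᵢ), where nᵢ is the stratum total.
Stratum 1 (Site A): n = 316; a·d/n = 70·51/316 = 11.2975; b·c/n = 143·52/316 = 23.5316
Stratum 2 (Site B): n = 467; a·d/n = 18·222/467 = 8.5567; b·c/n = 44·183/467 = 17.2420
Stratum 3 (Site C): n = 314; a·d/n = 11·123/314 = 4.3089; b·c/n = 132·48/314 = 20.1783
OR_MH = (11.2975 + 8.5567 + 4.3089) / (23.5316 + 17.2420 + 20.1783) = 24.1631 / 60.9520 = 0.39643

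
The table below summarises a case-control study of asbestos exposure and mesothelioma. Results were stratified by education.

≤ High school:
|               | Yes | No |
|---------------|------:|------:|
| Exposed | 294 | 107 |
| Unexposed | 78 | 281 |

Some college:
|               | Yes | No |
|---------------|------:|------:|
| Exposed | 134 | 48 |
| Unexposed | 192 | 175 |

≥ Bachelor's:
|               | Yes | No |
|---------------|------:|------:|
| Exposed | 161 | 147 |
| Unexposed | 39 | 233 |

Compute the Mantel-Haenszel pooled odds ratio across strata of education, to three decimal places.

5.739

OR_MH = Σ(aᵢdᵢ/nᵢ) / Σ(bᵢcᵢ/nᵢ), where nᵢ is the stratum total.
Stratum 1 (≤ High school): n = 760; a·d/n = 294·281/760 = 108.7026; b·c/n = 107·78/760 = 10.9816
Stratum 2 (Some college): n = 549; a·d/n = 134·175/549 = 42.7140; b·c/n = 48·192/549 = 16.7869
Stratum 3 (≥ Bachelor's): n = 580; a·d/n = 161·233/580 = 64.6776; b·c/n = 147·39/580 = 9.8845
OR_MH = (108.7026 + 42.7140 + 64.6776) / (10.9816 + 16.7869 + 9.8845) = 216.0942 / 37.6529 = 5.73911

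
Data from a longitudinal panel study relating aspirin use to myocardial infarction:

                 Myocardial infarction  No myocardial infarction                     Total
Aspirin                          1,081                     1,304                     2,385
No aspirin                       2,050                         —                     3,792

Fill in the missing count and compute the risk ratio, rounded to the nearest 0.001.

0.838

The missing cell is in the unexposed row: 3792 − 2050 = 1742.
So a = 1081, b = 1304, c = 2050, d = 1742.
RR = [a/(a+b)] / [c/(c+d)] = (1081/2385) / (2050/3792) = 0.45325/0.54061 = 0.83840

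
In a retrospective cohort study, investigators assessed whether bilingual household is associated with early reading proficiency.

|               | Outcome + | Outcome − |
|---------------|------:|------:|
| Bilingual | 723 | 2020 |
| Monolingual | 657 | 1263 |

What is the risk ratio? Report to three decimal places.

0.770

Cells: a = 723, b = 2020, c = 657, d = 1263.
Risk in exposed = 723/2743 = 0.26358; risk in unexposed = 657/1920 = 0.34219.
RR = 0.26358 / 0.34219 = 0.77028
The risk is 23% lower among the exposed than among the unexposed.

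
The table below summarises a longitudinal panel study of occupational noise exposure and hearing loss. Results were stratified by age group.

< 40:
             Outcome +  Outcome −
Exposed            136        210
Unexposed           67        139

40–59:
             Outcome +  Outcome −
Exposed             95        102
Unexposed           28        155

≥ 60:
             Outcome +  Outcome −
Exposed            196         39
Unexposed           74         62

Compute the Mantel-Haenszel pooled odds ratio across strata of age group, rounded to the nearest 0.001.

OR_MH = Σ(aᵢdᵢ/nᵢ) / Σ(bᵢcᵢ/nᵢ), where nᵢ is the stratum total.
Stratum 1 (< 40): n = 552; a·d/n = 136·139/552 = 34.2464; b·c/n = 210·67/552 = 25.4891
Stratum 2 (40–59): n = 380; a·d/n = 95·155/380 = 38.7500; b·c/n = 102·28/380 = 7.5158
Stratum 3 (≥ 60): n = 371; a·d/n = 196·62/371 = 32.7547; b·c/n = 39·74/371 = 7.7790
OR_MH = (34.2464 + 38.7500 + 32.7547) / (25.4891 + 7.5158 + 7.7790) = 105.7511 / 40.7839 = 2.59296

2.593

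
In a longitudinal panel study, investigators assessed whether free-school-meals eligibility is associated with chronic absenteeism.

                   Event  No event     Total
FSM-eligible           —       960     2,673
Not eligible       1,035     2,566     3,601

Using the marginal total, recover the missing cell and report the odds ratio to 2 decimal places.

The missing cell is in the exposed row: 2673 − 960 = 1713.
So a = 1713, b = 960, c = 1035, d = 2566.
OR = (a·d)/(b·c) = (1713 × 2566) / (960 × 1035) = 4395558 / 993600 = 4.42387

4.42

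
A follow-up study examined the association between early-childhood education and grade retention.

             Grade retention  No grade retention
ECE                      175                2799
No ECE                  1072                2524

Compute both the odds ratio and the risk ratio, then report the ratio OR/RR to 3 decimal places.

Cells: a = 175, b = 2799, c = 1072, d = 2524.
OR = (175·2524)/(2799·1072) = 441700/3000528 = 0.14721
Risk in exposed = 175/2974 = 0.05884; risk in unexposed = 1072/3596 = 0.29811; RR = 0.19739
OR/RR = 0.14721 / 0.19739 = 0.74577
The outcome is not rare, so the OR lies further from 1 than the RR.

0.746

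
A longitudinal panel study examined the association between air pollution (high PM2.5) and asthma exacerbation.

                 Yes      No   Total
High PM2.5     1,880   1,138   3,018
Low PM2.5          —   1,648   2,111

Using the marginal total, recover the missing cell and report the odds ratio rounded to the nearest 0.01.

5.88

The missing cell is in the unexposed row: 2111 − 1648 = 463.
So a = 1880, b = 1138, c = 463, d = 1648.
OR = (a·d)/(b·c) = (1880 × 1648) / (1138 × 463) = 3098240 / 526894 = 5.88020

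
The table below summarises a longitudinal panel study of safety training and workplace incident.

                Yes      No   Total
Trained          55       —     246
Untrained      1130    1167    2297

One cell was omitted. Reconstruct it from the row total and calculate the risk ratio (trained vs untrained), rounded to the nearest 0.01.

The missing cell is in the exposed row: 246 − 55 = 191.
So a = 55, b = 191, c = 1130, d = 1167.
RR = [a/(a+b)] / [c/(c+d)] = (55/246) / (1130/2297) = 0.22358/0.49195 = 0.45448

0.45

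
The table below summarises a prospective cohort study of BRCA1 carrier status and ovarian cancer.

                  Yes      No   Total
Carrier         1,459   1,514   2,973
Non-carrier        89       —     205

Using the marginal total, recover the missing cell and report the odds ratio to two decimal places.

1.26

The missing cell is in the unexposed row: 205 − 89 = 116.
So a = 1459, b = 1514, c = 89, d = 116.
OR = (a·d)/(b·c) = (1459 × 116) / (1514 × 89) = 169244 / 134746 = 1.25602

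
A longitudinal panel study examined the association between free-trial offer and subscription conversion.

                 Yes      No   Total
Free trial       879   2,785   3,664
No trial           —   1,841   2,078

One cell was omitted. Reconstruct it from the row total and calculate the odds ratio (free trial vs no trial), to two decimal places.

2.45

The missing cell is in the unexposed row: 2078 − 1841 = 237.
So a = 879, b = 2785, c = 237, d = 1841.
OR = (a·d)/(b·c) = (879 × 1841) / (2785 × 237) = 1618239 / 660045 = 2.45171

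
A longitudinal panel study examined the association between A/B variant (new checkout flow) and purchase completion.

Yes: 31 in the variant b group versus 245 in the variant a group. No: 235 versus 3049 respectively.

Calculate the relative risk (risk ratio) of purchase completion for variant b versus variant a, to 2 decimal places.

1.57

From the description: a = 31, b = 235, c = 245, d = 3049.
Risk in exposed = 31/266 = 0.11654; risk in unexposed = 245/3294 = 0.07438.
RR = 0.11654 / 0.07438 = 1.56689
The risk among the exposed is 1.57 times that among the unexposed.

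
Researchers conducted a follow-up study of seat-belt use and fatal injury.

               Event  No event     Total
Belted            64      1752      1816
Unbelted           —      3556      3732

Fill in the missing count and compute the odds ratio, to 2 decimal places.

The missing cell is in the unexposed row: 3732 − 3556 = 176.
So a = 64, b = 1752, c = 176, d = 3556.
OR = (a·d)/(b·c) = (64 × 3556) / (1752 × 176) = 227584 / 308352 = 0.73807

0.74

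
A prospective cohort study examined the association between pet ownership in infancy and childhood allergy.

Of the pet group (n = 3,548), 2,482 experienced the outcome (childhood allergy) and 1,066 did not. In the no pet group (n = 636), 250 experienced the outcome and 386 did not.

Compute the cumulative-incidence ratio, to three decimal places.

1.780

From the description: a = 2482, b = 1066, c = 250, d = 386.
Risk in exposed = 2482/3548 = 0.69955; risk in unexposed = 250/636 = 0.39308.
RR = 0.69955 / 0.39308 = 1.77965
The risk among the exposed is 1.78 times that among the unexposed.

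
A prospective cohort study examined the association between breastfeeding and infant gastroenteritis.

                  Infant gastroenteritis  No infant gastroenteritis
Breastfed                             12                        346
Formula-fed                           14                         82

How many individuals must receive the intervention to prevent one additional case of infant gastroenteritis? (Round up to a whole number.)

9

Risk in treated group = 12/358 = 0.03352; risk in control = 14/96 = 0.14583.
Absolute risk reduction = 0.14583 − 0.03352 = 0.11231
NNT = 1 / ARR = 1 / 0.11231 = 8.904 → round up → 9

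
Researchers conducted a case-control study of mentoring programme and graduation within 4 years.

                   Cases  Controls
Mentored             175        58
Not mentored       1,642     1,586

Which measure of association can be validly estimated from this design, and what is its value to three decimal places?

2.914

Cells: a = 175, b = 58, c = 1642, d = 1586.
This is a case-control study: participants were sampled on outcome status, so risks in the source population cannot be estimated directly — relative risk is not valid here. The odds ratio is the appropriate measure.
OR = (a·d)/(b·c) = (175 × 1586) / (58 × 1642) = 277550 / 95236 = 2.91434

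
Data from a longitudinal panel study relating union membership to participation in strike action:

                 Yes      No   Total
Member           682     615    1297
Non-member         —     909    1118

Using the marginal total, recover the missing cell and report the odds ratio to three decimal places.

The missing cell is in the unexposed row: 1118 − 909 = 209.
So a = 682, b = 615, c = 209, d = 909.
OR = (a·d)/(b·c) = (682 × 909) / (615 × 209) = 619938 / 128535 = 4.82311

4.823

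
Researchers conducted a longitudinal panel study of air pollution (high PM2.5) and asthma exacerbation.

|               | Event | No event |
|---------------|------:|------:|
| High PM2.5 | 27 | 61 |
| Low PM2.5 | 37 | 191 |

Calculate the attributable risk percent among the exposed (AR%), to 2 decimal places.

Cells: a = 27, b = 61, c = 37, d = 191.
Risk in exposed = 27/88 = 0.30682; risk in unexposed = 37/228 = 0.16228.
RR = 0.30682/0.16228 = 1.89066
AR% = (RR − 1)/RR × 100 = (1.89066 − 1)/1.89066 × 100 = 47.1085%

47.11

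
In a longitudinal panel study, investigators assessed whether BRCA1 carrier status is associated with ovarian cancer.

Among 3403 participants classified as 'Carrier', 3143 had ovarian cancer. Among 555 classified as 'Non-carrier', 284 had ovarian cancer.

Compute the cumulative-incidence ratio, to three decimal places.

From the description: a = 3143, b = 260, c = 284, d = 271.
Risk in exposed = 3143/3403 = 0.92360; risk in unexposed = 284/555 = 0.51171.
RR = 0.92360 / 0.51171 = 1.80492
The risk among the exposed is 1.80 times that among the unexposed.

1.805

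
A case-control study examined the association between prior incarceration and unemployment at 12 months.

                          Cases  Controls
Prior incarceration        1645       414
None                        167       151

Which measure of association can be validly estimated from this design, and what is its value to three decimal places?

3.593

Cells: a = 1645, b = 414, c = 167, d = 151.
This is a case-control study: participants were sampled on outcome status, so risks in the source population cannot be estimated directly — relative risk is not valid here. The odds ratio is the appropriate measure.
OR = (a·d)/(b·c) = (1645 × 151) / (414 × 167) = 248395 / 69138 = 3.59274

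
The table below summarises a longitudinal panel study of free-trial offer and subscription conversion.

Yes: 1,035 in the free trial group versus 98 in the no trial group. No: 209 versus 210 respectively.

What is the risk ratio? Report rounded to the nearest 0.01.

2.61

From the description: a = 1035, b = 209, c = 98, d = 210.
Risk in exposed = 1035/1244 = 0.83199; risk in unexposed = 98/308 = 0.31818.
RR = 0.83199 / 0.31818 = 2.61484
The risk among the exposed is 2.61 times that among the unexposed.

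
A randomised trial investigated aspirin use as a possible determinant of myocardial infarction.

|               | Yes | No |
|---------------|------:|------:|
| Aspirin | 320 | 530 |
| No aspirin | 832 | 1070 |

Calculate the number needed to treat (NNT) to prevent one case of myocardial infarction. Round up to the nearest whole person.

Risk in treated group = 320/850 = 0.37647; risk in control = 832/1902 = 0.43743.
Absolute risk reduction = 0.43743 − 0.37647 = 0.06096
NNT = 1 / ARR = 1 / 0.06096 = 16.403 → round up → 17

17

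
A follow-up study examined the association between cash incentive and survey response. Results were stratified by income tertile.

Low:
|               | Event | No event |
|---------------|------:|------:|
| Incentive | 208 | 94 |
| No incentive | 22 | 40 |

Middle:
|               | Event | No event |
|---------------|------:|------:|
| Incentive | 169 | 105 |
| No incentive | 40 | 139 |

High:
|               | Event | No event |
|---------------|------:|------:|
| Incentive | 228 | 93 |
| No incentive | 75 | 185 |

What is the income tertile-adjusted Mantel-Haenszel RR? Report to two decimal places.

RR_MH = Σ(aᵢ·n₀ᵢ/nᵢ) / Σ(cᵢ·n₁ᵢ/nᵢ), with n₁ᵢ = aᵢ+bᵢ (exposed), n₀ᵢ = cᵢ+dᵢ (unexposed), nᵢ = n₁ᵢ+n₀ᵢ.
Stratum 1 (Low): n₁ = 302, n₀ = 62, n = 364; a·n₀/n = 208·62/364 = 35.4286; c·n₁/n = 22·302/364 = 18.2527
Stratum 2 (Middle): n₁ = 274, n₀ = 179, n = 453; a·n₀/n = 169·179/453 = 66.7792; c·n₁/n = 40·274/453 = 24.1943
Stratum 3 (High): n₁ = 321, n₀ = 260, n = 581; a·n₀/n = 228·260/581 = 102.0310; c·n₁/n = 75·321/581 = 41.4372
RR_MH = (35.4286 + 66.7792 + 102.0310) / (18.2527 + 24.1943 + 41.4372) = 204.2388 / 83.8842 = 2.43477

2.43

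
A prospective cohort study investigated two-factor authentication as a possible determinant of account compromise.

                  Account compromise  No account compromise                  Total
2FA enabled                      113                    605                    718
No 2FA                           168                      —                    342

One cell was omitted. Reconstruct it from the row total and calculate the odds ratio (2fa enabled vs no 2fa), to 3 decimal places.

0.193

The missing cell is in the unexposed row: 342 − 168 = 174.
So a = 113, b = 605, c = 168, d = 174.
OR = (a·d)/(b·c) = (113 × 174) / (605 × 168) = 19662 / 101640 = 0.19345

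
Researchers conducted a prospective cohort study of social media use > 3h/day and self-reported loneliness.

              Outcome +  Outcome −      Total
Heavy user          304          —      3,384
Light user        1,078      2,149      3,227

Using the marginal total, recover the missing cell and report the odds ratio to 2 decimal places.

The missing cell is in the exposed row: 3384 − 304 = 3080.
So a = 304, b = 3080, c = 1078, d = 2149.
OR = (a·d)/(b·c) = (304 × 2149) / (3080 × 1078) = 653296 / 3320240 = 0.19676

0.20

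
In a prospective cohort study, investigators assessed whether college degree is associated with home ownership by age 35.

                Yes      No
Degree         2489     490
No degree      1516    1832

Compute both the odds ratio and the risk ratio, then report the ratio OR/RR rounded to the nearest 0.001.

Cells: a = 2489, b = 490, c = 1516, d = 1832.
OR = (2489·1832)/(490·1516) = 4559848/742840 = 6.13840
Risk in exposed = 2489/2979 = 0.83552; risk in unexposed = 1516/3348 = 0.45281; RR = 1.84519
OR/RR = 6.13840 / 1.84519 = 3.32671
The outcome is not rare, so the OR lies further from 1 than the RR.

3.327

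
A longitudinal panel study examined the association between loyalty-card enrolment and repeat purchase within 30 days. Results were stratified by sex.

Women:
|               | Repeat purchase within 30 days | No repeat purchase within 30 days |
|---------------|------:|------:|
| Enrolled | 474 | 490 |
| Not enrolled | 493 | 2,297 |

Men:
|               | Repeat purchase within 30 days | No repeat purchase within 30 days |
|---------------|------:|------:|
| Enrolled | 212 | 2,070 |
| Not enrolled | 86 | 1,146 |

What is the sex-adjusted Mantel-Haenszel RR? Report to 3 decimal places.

2.338

RR_MH = Σ(aᵢ·n₀ᵢ/nᵢ) / Σ(cᵢ·n₁ᵢ/nᵢ), with n₁ᵢ = aᵢ+bᵢ (exposed), n₀ᵢ = cᵢ+dᵢ (unexposed), nᵢ = n₁ᵢ+n₀ᵢ.
Stratum 1 (Women): n₁ = 964, n₀ = 2790, n = 3754; a·n₀/n = 474·2790/3754 = 352.2802; c·n₁/n = 493·964/3754 = 126.5988
Stratum 2 (Men): n₁ = 2282, n₀ = 1232, n = 3514; a·n₀/n = 212·1232/3514 = 74.3267; c·n₁/n = 86·2282/3514 = 55.8486
RR_MH = (352.2802 + 74.3267) / (126.5988 + 55.8486) = 426.6069 / 182.4474 = 2.33825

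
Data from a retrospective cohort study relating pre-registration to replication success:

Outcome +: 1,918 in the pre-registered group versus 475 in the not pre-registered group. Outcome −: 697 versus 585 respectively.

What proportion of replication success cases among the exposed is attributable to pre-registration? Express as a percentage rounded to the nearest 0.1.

From the description: a = 1918, b = 697, c = 475, d = 585.
Risk in exposed = 1918/2615 = 0.73346; risk in unexposed = 475/1060 = 0.44811.
RR = 0.73346/0.44811 = 1.63678
AR% = (RR − 1)/RR × 100 = (1.63678 − 1)/1.63678 × 100 = 38.9043%

38.9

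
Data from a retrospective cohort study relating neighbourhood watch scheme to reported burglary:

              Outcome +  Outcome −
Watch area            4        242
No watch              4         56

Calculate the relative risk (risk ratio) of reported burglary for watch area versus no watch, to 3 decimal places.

Cells: a = 4, b = 242, c = 4, d = 56.
Risk in exposed = 4/246 = 0.01626; risk in unexposed = 4/60 = 0.06667.
RR = 0.01626 / 0.06667 = 0.24390
The risk is 76% lower among the exposed than among the unexposed.

0.244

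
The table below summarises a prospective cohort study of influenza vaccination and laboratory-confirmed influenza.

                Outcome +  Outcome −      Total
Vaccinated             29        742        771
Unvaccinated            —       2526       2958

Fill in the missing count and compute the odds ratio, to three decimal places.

0.229

The missing cell is in the unexposed row: 2958 − 2526 = 432.
So a = 29, b = 742, c = 432, d = 2526.
OR = (a·d)/(b·c) = (29 × 2526) / (742 × 432) = 73254 / 320544 = 0.22853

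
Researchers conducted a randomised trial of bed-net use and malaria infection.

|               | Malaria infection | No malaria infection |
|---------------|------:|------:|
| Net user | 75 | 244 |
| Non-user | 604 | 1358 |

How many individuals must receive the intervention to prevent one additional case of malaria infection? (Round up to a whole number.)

Risk in treated group = 75/319 = 0.23511; risk in control = 604/1962 = 0.30785.
Absolute risk reduction = 0.30785 − 0.23511 = 0.07274
NNT = 1 / ARR = 1 / 0.07274 = 13.748 → round up → 14

14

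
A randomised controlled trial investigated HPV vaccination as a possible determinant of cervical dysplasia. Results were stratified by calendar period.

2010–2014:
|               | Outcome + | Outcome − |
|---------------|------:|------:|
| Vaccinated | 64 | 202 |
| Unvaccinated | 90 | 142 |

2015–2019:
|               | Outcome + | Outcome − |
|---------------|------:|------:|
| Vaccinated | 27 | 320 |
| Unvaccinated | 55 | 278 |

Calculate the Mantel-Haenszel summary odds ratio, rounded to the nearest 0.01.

0.47

OR_MH = Σ(aᵢdᵢ/nᵢ) / Σ(bᵢcᵢ/nᵢ), where nᵢ is the stratum total.
Stratum 1 (2010–2014): n = 498; a·d/n = 64·142/498 = 18.2490; b·c/n = 202·90/498 = 36.5060
Stratum 2 (2015–2019): n = 680; a·d/n = 27·278/680 = 11.0382; b·c/n = 320·55/680 = 25.8824
OR_MH = (18.2490 + 11.0382) / (36.5060 + 25.8824) = 29.2872 / 62.3884 = 0.46943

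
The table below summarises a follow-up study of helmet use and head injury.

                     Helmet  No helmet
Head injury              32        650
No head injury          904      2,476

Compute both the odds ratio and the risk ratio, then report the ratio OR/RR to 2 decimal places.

0.82

Reading the table with exposure as columns: a = 32 (Helmet, case), b = 904 (Helmet, non-case), c = 650 (No helmet, case), d = 2476.
OR = (32·2476)/(904·650) = 79232/587600 = 0.13484
Risk in exposed = 32/936 = 0.03419; risk in unexposed = 650/3126 = 0.20793; RR = 0.16442
OR/RR = 0.13484 / 0.16442 = 0.82010
The outcome is not rare, so the OR lies further from 1 than the RR.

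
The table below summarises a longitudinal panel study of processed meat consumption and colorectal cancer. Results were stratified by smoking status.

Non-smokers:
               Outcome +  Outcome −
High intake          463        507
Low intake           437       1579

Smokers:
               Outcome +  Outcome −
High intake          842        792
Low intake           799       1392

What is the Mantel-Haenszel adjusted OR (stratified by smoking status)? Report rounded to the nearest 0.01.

OR_MH = Σ(aᵢdᵢ/nᵢ) / Σ(bᵢcᵢ/nᵢ), where nᵢ is the stratum total.
Stratum 1 (Non-smokers): n = 2986; a·d/n = 463·1579/2986 = 244.8349; b·c/n = 507·437/2986 = 74.1993
Stratum 2 (Smokers): n = 3825; a·d/n = 842·1392/3825 = 306.4220; b·c/n = 792·799/3825 = 165.4400
OR_MH = (244.8349 + 306.4220) / (74.1993 + 165.4400) = 551.2569 / 239.6393 = 2.30036

2.30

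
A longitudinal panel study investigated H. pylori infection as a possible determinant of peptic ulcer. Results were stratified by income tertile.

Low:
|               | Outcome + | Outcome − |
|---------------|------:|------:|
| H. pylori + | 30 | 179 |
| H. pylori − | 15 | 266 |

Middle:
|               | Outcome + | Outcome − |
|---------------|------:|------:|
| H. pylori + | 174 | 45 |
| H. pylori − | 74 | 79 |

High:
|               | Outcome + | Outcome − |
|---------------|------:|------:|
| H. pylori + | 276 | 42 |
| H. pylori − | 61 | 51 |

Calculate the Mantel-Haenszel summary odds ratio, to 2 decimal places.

4.22

OR_MH = Σ(aᵢdᵢ/nᵢ) / Σ(bᵢcᵢ/nᵢ), where nᵢ is the stratum total.
Stratum 1 (Low): n = 490; a·d/n = 30·266/490 = 16.2857; b·c/n = 179·15/490 = 5.4796
Stratum 2 (Middle): n = 372; a·d/n = 174·79/372 = 36.9516; b·c/n = 45·74/372 = 8.9516
Stratum 3 (High): n = 430; a·d/n = 276·51/430 = 32.7349; b·c/n = 42·61/430 = 5.9581
OR_MH = (16.2857 + 36.9516 + 32.7349) / (5.4796 + 8.9516 + 5.9581) = 85.9722 / 20.3893 = 4.21653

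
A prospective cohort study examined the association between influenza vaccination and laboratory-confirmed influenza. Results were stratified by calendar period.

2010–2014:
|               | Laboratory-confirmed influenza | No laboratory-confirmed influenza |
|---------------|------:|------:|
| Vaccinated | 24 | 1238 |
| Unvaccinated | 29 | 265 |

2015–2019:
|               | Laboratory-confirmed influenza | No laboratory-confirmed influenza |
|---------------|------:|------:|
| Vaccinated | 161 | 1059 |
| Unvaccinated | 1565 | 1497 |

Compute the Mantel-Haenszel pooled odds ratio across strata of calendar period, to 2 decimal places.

OR_MH = Σ(aᵢdᵢ/nᵢ) / Σ(bᵢcᵢ/nᵢ), where nᵢ is the stratum total.
Stratum 1 (2010–2014): n = 1556; a·d/n = 24·265/1556 = 4.0874; b·c/n = 1238·29/1556 = 23.0733
Stratum 2 (2015–2019): n = 4282; a·d/n = 161·1497/4282 = 56.2861; b·c/n = 1059·1565/4282 = 387.0469
OR_MH = (4.0874 + 56.2861) / (23.0733 + 387.0469) = 60.3735 / 410.1202 = 0.14721

0.15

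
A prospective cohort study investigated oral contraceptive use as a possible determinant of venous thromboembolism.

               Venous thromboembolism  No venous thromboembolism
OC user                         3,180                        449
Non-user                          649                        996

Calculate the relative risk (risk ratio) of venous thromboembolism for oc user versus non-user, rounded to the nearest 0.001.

Cells: a = 3180, b = 449, c = 649, d = 996.
Risk in exposed = 3180/3629 = 0.87627; risk in unexposed = 649/1645 = 0.39453.
RR = 0.87627 / 0.39453 = 2.22107
The risk among the exposed is 2.22 times that among the unexposed.

2.221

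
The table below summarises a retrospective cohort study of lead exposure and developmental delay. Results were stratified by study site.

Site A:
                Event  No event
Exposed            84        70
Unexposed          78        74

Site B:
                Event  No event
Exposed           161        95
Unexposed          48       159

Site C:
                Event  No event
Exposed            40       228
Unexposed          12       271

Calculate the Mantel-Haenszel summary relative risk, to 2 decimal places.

RR_MH = Σ(aᵢ·n₀ᵢ/nᵢ) / Σ(cᵢ·n₁ᵢ/nᵢ), with n₁ᵢ = aᵢ+bᵢ (exposed), n₀ᵢ = cᵢ+dᵢ (unexposed), nᵢ = n₁ᵢ+n₀ᵢ.
Stratum 1 (Site A): n₁ = 154, n₀ = 152, n = 306; a·n₀/n = 84·152/306 = 41.7255; c·n₁/n = 78·154/306 = 39.2549
Stratum 2 (Site B): n₁ = 256, n₀ = 207, n = 463; a·n₀/n = 161·207/463 = 71.9806; c·n₁/n = 48·256/463 = 26.5400
Stratum 3 (Site C): n₁ = 268, n₀ = 283, n = 551; a·n₀/n = 40·283/551 = 20.5445; c·n₁/n = 12·268/551 = 5.8367
RR_MH = (41.7255 + 71.9806 + 20.5445) / (39.2549 + 26.5400 + 5.8367) = 134.2505 / 71.6315 = 1.87418

1.87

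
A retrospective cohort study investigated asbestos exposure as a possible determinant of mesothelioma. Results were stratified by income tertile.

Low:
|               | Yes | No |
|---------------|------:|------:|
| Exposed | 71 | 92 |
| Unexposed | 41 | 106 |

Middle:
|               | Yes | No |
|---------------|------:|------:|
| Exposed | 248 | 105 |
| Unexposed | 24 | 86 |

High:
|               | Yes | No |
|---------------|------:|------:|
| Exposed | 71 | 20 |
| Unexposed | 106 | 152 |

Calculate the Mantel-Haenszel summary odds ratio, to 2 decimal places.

4.28

OR_MH = Σ(aᵢdᵢ/nᵢ) / Σ(bᵢcᵢ/nᵢ), where nᵢ is the stratum total.
Stratum 1 (Low): n = 310; a·d/n = 71·106/310 = 24.2774; b·c/n = 92·41/310 = 12.1677
Stratum 2 (Middle): n = 463; a·d/n = 248·86/463 = 46.0648; b·c/n = 105·24/463 = 5.4428
Stratum 3 (High): n = 349; a·d/n = 71·152/349 = 30.9226; b·c/n = 20·106/349 = 6.0745
OR_MH = (24.2774 + 46.0648 + 30.9226) / (12.1677 + 5.4428 + 6.0745) = 101.2649 / 23.6850 = 4.27548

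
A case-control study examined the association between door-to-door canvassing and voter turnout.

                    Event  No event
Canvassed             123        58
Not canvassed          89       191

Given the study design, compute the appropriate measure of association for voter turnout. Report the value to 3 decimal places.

4.551

Cells: a = 123, b = 58, c = 89, d = 191.
This is a case-control study: participants were sampled on outcome status, so risks in the source population cannot be estimated directly — relative risk is not valid here. The odds ratio is the appropriate measure.
OR = (a·d)/(b·c) = (123 × 191) / (58 × 89) = 23493 / 5162 = 4.55114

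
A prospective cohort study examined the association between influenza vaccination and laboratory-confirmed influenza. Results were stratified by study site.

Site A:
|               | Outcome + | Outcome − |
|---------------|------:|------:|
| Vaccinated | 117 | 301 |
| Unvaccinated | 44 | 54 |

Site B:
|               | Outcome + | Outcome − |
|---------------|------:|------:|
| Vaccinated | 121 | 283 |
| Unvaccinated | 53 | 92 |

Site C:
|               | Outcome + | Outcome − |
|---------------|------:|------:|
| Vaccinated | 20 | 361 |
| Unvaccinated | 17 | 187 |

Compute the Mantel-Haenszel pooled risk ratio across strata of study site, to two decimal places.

0.71

RR_MH = Σ(aᵢ·n₀ᵢ/nᵢ) / Σ(cᵢ·n₁ᵢ/nᵢ), with n₁ᵢ = aᵢ+bᵢ (exposed), n₀ᵢ = cᵢ+dᵢ (unexposed), nᵢ = n₁ᵢ+n₀ᵢ.
Stratum 1 (Site A): n₁ = 418, n₀ = 98, n = 516; a·n₀/n = 117·98/516 = 22.2209; c·n₁/n = 44·418/516 = 35.6434
Stratum 2 (Site B): n₁ = 404, n₀ = 145, n = 549; a·n₀/n = 121·145/549 = 31.9581; c·n₁/n = 53·404/549 = 39.0018
Stratum 3 (Site C): n₁ = 381, n₀ = 204, n = 585; a·n₀/n = 20·204/585 = 6.9744; c·n₁/n = 17·381/585 = 11.0718
RR_MH = (22.2209 + 31.9581 + 6.9744) / (35.6434 + 39.0018 + 11.0718) = 61.1534 / 85.7170 = 0.71343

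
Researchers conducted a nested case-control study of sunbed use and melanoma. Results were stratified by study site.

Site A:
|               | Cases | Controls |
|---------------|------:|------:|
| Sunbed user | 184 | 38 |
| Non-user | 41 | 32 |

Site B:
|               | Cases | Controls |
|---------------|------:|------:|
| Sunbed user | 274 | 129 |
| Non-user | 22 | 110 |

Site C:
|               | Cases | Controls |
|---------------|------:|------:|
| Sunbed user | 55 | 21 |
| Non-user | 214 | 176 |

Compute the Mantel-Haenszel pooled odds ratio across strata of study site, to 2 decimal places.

4.80

OR_MH = Σ(aᵢdᵢ/nᵢ) / Σ(bᵢcᵢ/nᵢ), where nᵢ is the stratum total.
Stratum 1 (Site A): n = 295; a·d/n = 184·32/295 = 19.9593; b·c/n = 38·41/295 = 5.2814
Stratum 2 (Site B): n = 535; a·d/n = 274·110/535 = 56.3364; b·c/n = 129·22/535 = 5.3047
Stratum 3 (Site C): n = 466; a·d/n = 55·176/466 = 20.7725; b·c/n = 21·214/466 = 9.6438
OR_MH = (19.9593 + 56.3364 + 20.7725) / (5.2814 + 5.3047 + 9.6438) = 97.0683 / 20.2298 = 4.79828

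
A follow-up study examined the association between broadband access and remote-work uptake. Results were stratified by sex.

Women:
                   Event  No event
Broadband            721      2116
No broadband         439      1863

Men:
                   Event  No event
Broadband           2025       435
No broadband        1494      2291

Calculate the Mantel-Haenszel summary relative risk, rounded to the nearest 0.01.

RR_MH = Σ(aᵢ·n₀ᵢ/nᵢ) / Σ(cᵢ·n₁ᵢ/nᵢ), with n₁ᵢ = aᵢ+bᵢ (exposed), n₀ᵢ = cᵢ+dᵢ (unexposed), nᵢ = n₁ᵢ+n₀ᵢ.
Stratum 1 (Women): n₁ = 2837, n₀ = 2302, n = 5139; a·n₀/n = 721·2302/5139 = 322.9698; c·n₁/n = 439·2837/5139 = 242.3512
Stratum 2 (Men): n₁ = 2460, n₀ = 3785, n = 6245; a·n₀/n = 2025·3785/6245 = 1227.3219; c·n₁/n = 1494·2460/6245 = 588.5092
RR_MH = (322.9698 + 1227.3219) / (242.3512 + 588.5092) = 1550.2917 / 830.8604 = 1.86589

1.87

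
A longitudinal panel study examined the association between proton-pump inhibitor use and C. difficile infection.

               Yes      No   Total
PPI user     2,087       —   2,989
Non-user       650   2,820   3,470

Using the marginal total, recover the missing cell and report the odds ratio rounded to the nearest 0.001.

10.038

The missing cell is in the exposed row: 2989 − 2087 = 902.
So a = 2087, b = 902, c = 650, d = 2820.
OR = (a·d)/(b·c) = (2087 × 2820) / (902 × 650) = 5885340 / 586300 = 10.03810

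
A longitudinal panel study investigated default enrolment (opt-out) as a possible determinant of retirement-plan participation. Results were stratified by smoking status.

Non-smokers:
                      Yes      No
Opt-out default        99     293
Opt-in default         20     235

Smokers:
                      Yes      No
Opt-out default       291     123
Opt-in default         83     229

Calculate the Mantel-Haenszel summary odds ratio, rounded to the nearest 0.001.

OR_MH = Σ(aᵢdᵢ/nᵢ) / Σ(bᵢcᵢ/nᵢ), where nᵢ is the stratum total.
Stratum 1 (Non-smokers): n = 647; a·d/n = 99·235/647 = 35.9583; b·c/n = 293·20/647 = 9.0572
Stratum 2 (Smokers): n = 726; a·d/n = 291·229/726 = 91.7893; b·c/n = 123·83/726 = 14.0620
OR_MH = (35.9583 + 91.7893) / (9.0572 + 14.0620) = 127.7475 / 23.1192 = 5.52561

5.526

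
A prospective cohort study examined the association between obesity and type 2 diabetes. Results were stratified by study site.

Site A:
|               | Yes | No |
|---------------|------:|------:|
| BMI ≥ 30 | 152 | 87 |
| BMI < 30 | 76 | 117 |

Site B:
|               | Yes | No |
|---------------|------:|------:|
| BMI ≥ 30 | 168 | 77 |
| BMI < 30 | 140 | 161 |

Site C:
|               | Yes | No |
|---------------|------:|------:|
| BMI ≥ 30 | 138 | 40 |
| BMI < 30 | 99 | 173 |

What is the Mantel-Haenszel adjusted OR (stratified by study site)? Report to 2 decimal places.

OR_MH = Σ(aᵢdᵢ/nᵢ) / Σ(bᵢcᵢ/nᵢ), where nᵢ is the stratum total.
Stratum 1 (Site A): n = 432; a·d/n = 152·117/432 = 41.1667; b·c/n = 87·76/432 = 15.3056
Stratum 2 (Site B): n = 546; a·d/n = 168·161/546 = 49.5385; b·c/n = 77·140/546 = 19.7436
Stratum 3 (Site C): n = 450; a·d/n = 138·173/450 = 53.0533; b·c/n = 40·99/450 = 8.8000
OR_MH = (41.1667 + 49.5385 + 53.0533) / (15.3056 + 19.7436 + 8.8000) = 143.7585 / 43.8491 = 3.27848

3.28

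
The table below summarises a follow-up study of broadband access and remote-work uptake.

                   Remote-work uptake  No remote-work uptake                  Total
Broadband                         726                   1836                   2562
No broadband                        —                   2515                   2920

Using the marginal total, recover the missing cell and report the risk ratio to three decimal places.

The missing cell is in the unexposed row: 2920 − 2515 = 405.
So a = 726, b = 1836, c = 405, d = 2515.
RR = [a/(a+b)] / [c/(c+d)] = (726/2562) / (405/2920) = 0.28337/0.13870 = 2.04308

2.043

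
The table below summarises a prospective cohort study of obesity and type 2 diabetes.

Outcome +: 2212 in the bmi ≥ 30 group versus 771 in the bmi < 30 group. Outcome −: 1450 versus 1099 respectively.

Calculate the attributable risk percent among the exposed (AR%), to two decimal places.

31.74

From the description: a = 2212, b = 1450, c = 771, d = 1099.
Risk in exposed = 2212/3662 = 0.60404; risk in unexposed = 771/1870 = 0.41230.
RR = 0.60404/0.41230 = 1.46506
AR% = (RR − 1)/RR × 100 = (1.46506 − 1)/1.46506 × 100 = 31.7432%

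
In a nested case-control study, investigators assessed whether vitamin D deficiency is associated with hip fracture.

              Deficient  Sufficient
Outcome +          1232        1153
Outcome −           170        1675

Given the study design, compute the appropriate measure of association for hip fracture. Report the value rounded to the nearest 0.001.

Reading the table with exposure as columns: a = 1232 (Deficient, case), b = 170 (Deficient, non-case), c = 1153 (Sufficient, case), d = 1675.
This is a nested case-control study: participants were sampled on outcome status, so risks in the source population cannot be estimated directly — relative risk is not valid here. The odds ratio is the appropriate measure.
OR = (a·d)/(b·c) = (1232 × 1675) / (170 × 1153) = 2063600 / 196010 = 10.52803

10.528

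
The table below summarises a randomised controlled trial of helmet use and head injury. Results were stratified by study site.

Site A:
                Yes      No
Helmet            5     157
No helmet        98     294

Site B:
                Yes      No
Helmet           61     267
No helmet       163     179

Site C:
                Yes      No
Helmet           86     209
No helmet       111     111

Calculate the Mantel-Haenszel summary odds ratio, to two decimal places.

OR_MH = Σ(aᵢdᵢ/nᵢ) / Σ(bᵢcᵢ/nᵢ), where nᵢ is the stratum total.
Stratum 1 (Site A): n = 554; a·d/n = 5·294/554 = 2.6534; b·c/n = 157·98/554 = 27.7726
Stratum 2 (Site B): n = 670; a·d/n = 61·179/670 = 16.2970; b·c/n = 267·163/670 = 64.9567
Stratum 3 (Site C): n = 517; a·d/n = 86·111/517 = 18.4642; b·c/n = 209·111/517 = 44.8723
OR_MH = (2.6534 + 16.2970 + 18.4642) / (27.7726 + 64.9567 + 44.8723) = 37.4147 / 137.6016 = 0.27191

0.27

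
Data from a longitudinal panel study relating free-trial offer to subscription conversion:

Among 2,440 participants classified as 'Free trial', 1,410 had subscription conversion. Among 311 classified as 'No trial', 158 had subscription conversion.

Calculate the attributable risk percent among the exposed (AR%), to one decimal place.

12.1

From the description: a = 1410, b = 1030, c = 158, d = 153.
Risk in exposed = 1410/2440 = 0.57787; risk in unexposed = 158/311 = 0.50804.
RR = 0.57787/0.50804 = 1.13745
AR% = (RR − 1)/RR × 100 = (1.13745 − 1)/1.13745 × 100 = 12.0841%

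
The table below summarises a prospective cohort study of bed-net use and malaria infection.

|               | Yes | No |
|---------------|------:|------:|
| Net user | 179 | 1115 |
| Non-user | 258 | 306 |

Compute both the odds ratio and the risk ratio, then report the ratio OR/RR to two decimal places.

0.63

Cells: a = 179, b = 1115, c = 258, d = 306.
OR = (179·306)/(1115·258) = 54774/287670 = 0.19041
Risk in exposed = 179/1294 = 0.13833; risk in unexposed = 258/564 = 0.45745; RR = 0.30240
OR/RR = 0.19041 / 0.30240 = 0.62965
The outcome is not rare, so the OR lies further from 1 than the RR.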